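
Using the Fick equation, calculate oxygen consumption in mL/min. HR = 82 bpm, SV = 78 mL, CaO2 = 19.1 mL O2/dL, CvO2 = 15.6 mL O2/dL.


CO = HR*SV = 82*78/1000 = 6.396 L/min
a-v O2 diff = 19.1 - 15.6 = 3.5 mL/dL
VO2 = CO * (CaO2-CvO2) * 10 dL/L
VO2 = 6.396 * 3.5 * 10
VO2 = 223.9 mL/min


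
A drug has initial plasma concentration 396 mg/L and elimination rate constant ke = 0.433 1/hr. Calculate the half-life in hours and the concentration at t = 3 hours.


t_half = ln(2) / ke = 0.693147 / 0.433 = 1.601 hr
C(t) = C0 * exp(-ke*t) = 396 * exp(-0.433*3)
C(3) = 108 mg/L


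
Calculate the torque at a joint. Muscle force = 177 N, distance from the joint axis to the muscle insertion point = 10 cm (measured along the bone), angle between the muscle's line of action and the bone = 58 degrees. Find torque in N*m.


Torque = F * d * sin(theta)   (moment arm = d*sin(theta))
d = 10 cm = 0.1 m
Torque = 177 * 0.1 * sin(58)
Torque = 15.01 N*m


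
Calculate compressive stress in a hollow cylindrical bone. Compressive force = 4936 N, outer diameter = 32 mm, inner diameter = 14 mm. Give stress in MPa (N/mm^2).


A = pi*(r_o^2 - r_i^2)
r_o = 16 mm, r_i = 7 mm
A = 650.31 mm^2
sigma = F/A = 4936 / 650.31
sigma = 7.59 MPa


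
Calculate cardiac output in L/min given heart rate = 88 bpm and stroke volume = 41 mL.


CO = HR * SV
CO = 88 * 41 / 1000
CO = 3.608 L/min


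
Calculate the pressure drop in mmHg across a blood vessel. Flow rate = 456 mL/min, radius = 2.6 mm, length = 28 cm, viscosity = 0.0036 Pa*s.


dP = 8*mu*L*Q / (pi*r^4)
Q = 456 mL/min = 7.6e-06 m^3/s
dP = 426.895 Pa = 426.895 / 133.322 mmHg = 3.202 mmHg


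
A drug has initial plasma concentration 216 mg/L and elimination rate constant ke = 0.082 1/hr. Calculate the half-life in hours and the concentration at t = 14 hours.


t_half = ln(2) / ke = 0.693147 / 0.082 = 8.453 hr
C(t) = C0 * exp(-ke*t) = 216 * exp(-0.082*14)
C(14) = 68.53 mg/L


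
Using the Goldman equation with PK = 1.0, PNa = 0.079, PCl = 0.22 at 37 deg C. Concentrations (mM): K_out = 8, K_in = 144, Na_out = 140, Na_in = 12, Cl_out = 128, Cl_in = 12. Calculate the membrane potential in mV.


Vm = (RT/F)*ln((PK*Ko + PNa*Nao + PCl*Cli)/(PK*Ki + PNa*Nai + PCl*Clo))
Numer = 21.7, Denom = 173.108
Vm = -55.5 mV


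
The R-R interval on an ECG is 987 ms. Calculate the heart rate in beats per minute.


HR = 60 / RR_interval(s)
RR = 987 ms = 0.987 s
HR = 60 / 0.987 = 60.79 bpm


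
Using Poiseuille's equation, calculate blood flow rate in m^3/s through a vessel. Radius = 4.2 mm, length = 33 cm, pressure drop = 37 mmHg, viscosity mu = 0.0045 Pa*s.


Q = pi*r^4*dP / (8*mu*L)
r = 0.0042 m, L = 0.33 m
dP = 37 mmHg = 4932.914 Pa
Q = 4.0591e-04 m^3/s


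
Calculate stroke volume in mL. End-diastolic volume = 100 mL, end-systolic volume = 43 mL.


SV = EDV - ESV
SV = 100 - 43
SV = 57 mL


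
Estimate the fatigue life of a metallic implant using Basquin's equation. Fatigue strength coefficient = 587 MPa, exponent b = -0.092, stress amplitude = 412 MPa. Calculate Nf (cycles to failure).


sigma_a = sigma_f' * (2Nf)^b
2Nf = (sigma_a/sigma_f')^(1/b)
2Nf = (412/587)^(1/-0.092)
2Nf = 46.891765
Nf = 23.45


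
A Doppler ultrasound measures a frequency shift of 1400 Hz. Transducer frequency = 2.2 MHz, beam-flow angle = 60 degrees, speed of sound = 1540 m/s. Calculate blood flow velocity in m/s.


v = fd * c / (2 * f0 * cos(theta))
v = 1400 * 1540 / (2 * 2.2000e+06 * cos(60))
v = 0.98 m/s


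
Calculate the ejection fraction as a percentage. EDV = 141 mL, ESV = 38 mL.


SV = EDV - ESV = 141 - 38 = 103 mL
EF = SV/EDV * 100 = 103/141 * 100
EF = 73.05%


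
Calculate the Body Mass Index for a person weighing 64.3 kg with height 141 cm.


BMI = weight / height^2
height = 141 cm = 1.41 m
BMI = 64.3 / 1.41^2
BMI = 32.34 kg/m^2


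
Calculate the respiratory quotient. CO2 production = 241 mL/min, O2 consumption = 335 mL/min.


RQ = VCO2 / VO2
RQ = 241 / 335
RQ = 0.7194


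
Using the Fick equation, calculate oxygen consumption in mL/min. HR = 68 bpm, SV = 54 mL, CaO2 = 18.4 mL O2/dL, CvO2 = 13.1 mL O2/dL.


CO = HR*SV = 68*54/1000 = 3.672 L/min
a-v O2 diff = 18.4 - 13.1 = 5.3 mL/dL
VO2 = CO * (CaO2-CvO2) * 10 dL/L
VO2 = 3.672 * 5.3 * 10
VO2 = 194.6 mL/min


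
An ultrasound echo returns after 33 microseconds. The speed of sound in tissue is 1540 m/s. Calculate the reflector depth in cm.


depth = c * t / 2
t = 33 us = 3.3000e-05 s
depth = 1540 * 3.3000e-05 / 2
depth = 0.02541 m = 2.541 cm


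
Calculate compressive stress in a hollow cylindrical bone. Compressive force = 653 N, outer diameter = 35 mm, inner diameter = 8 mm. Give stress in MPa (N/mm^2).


A = pi*(r_o^2 - r_i^2)
r_o = 17.5 mm, r_i = 4 mm
A = 911.847 mm^2
sigma = F/A = 653 / 911.847
sigma = 0.7161 MPa


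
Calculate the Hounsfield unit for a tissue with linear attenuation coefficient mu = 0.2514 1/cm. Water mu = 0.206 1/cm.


HU = ((mu_tissue - mu_water) / mu_water) * 1000
HU = ((0.2514 - 0.206) / 0.206) * 1000
HU = 220.4


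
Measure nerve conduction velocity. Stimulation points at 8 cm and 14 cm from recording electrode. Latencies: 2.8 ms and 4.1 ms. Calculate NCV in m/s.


Distance = (14 - 8) / 100 = 0.06 m
dt = (4.1 - 2.8) / 1000 = 0.0013 s
NCV = dist / dt = 46.15 m/s


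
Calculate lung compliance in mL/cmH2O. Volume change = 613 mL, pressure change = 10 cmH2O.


C = dV / dP
C = 613 / 10
C = 61.3 mL/cmH2O


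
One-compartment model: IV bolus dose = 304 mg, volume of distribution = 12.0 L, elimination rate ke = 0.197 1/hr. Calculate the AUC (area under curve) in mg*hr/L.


C0 = Dose/Vd = 304/12.0 = 25.3333 mg/L
AUC = C0/ke = 25.3333/0.197
AUC = 128.6 mg*hr/L


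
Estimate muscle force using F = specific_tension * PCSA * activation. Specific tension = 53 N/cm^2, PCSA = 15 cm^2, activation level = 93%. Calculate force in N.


F = sigma * PCSA * activation
F = 53 * 15 * 0.93
F = 739.4 N


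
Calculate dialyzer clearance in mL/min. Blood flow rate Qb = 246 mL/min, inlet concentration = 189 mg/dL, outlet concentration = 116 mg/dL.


K = Qb * (Cb_in - Cb_out) / Cb_in
K = 246 * (189 - 116) / 189
K = 95.02 mL/min


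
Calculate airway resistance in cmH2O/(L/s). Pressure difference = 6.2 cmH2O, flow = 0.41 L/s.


R = dP / flow
R = 6.2 / 0.41
R = 15.12 cmH2O/(L/s)


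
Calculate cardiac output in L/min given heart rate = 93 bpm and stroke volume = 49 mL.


CO = HR * SV
CO = 93 * 49 / 1000
CO = 4.557 L/min


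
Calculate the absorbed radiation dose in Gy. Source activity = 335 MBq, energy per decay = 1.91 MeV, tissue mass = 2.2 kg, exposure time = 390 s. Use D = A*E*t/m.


A = 335 MBq = 3.3500e+08 Bq
E = 1.91 MeV = 3.05982e-13 J
D = A*E*t/m = 3.3500e+08*3.05982e-13*390/2.2
D = 0.01817 Gy


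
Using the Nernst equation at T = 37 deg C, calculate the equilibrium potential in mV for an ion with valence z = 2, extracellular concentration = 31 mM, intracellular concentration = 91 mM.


E = (RT/(zF)) * ln(C_out/C_in)
T = 37 + 273.15 = 310.15 K
E = (8.314 * 310.15 / (2 * 96485)) * ln(31/91)
E = -14.39 mV


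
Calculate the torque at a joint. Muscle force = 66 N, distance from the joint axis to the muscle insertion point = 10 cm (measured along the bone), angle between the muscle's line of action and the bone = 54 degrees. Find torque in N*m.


Torque = F * d * sin(theta)   (moment arm = d*sin(theta))
d = 10 cm = 0.1 m
Torque = 66 * 0.1 * sin(54)
Torque = 5.34 N*m


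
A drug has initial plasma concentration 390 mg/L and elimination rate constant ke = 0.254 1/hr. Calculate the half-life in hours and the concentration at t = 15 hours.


t_half = ln(2) / ke = 0.693147 / 0.254 = 2.729 hr
C(t) = C0 * exp(-ke*t) = 390 * exp(-0.254*15)
C(15) = 8.638 mg/L


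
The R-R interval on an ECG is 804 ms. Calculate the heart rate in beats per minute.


HR = 60 / RR_interval(s)
RR = 804 ms = 0.804 s
HR = 60 / 0.804 = 74.63 bpm


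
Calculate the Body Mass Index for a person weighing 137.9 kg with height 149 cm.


BMI = weight / height^2
height = 149 cm = 1.49 m
BMI = 137.9 / 1.49^2
BMI = 62.11 kg/m^2


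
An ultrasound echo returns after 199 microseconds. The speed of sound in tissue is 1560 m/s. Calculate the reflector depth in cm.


depth = c * t / 2
t = 199 us = 1.9900e-04 s
depth = 1560 * 1.9900e-04 / 2
depth = 0.15522 m = 15.522 cm


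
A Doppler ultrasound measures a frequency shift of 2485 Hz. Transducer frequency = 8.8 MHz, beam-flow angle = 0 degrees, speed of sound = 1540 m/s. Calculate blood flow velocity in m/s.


v = fd * c / (2 * f0 * cos(theta))
v = 2485 * 1540 / (2 * 8.8000e+06 * cos(0))
v = 0.2174 m/s


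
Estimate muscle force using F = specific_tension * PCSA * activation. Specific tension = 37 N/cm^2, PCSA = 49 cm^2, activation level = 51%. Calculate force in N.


F = sigma * PCSA * activation
F = 37 * 49 * 0.51
F = 924.6 N


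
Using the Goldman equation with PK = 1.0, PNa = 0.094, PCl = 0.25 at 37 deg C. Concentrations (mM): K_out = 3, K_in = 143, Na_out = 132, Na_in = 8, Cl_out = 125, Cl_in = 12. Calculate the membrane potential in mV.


Vm = (RT/F)*ln((PK*Ko + PNa*Nao + PCl*Cli)/(PK*Ki + PNa*Nai + PCl*Clo))
Numer = 18.408, Denom = 175.002
Vm = -60.19 mV


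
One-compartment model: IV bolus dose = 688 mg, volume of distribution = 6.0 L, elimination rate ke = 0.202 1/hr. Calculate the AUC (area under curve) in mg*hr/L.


C0 = Dose/Vd = 688/6.0 = 114.667 mg/L
AUC = C0/ke = 114.667/0.202
AUC = 567.7 mg*hr/L


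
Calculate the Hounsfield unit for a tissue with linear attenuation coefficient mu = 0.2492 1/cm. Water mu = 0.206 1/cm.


HU = ((mu_tissue - mu_water) / mu_water) * 1000
HU = ((0.2492 - 0.206) / 0.206) * 1000
HU = 209.7


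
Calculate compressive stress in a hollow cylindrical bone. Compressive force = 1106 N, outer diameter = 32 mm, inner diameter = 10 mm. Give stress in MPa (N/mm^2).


A = pi*(r_o^2 - r_i^2)
r_o = 16 mm, r_i = 5 mm
A = 725.708 mm^2
sigma = F/A = 1106 / 725.708
sigma = 1.524 MPa


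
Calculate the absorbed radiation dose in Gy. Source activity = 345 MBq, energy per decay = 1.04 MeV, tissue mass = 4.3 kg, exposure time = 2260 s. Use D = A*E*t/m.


A = 345 MBq = 3.4500e+08 Bq
E = 1.04 MeV = 1.66608e-13 J
D = A*E*t/m = 3.4500e+08*1.66608e-13*2260/4.3
D = 0.03021 Gy


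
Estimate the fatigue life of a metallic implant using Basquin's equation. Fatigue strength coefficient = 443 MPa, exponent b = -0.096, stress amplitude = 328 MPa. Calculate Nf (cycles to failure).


sigma_a = sigma_f' * (2Nf)^b
2Nf = (sigma_a/sigma_f')^(1/b)
2Nf = (328/443)^(1/-0.096)
2Nf = 22.892134
Nf = 11.45


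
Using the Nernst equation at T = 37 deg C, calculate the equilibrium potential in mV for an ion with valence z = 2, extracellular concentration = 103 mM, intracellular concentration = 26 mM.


E = (RT/(zF)) * ln(C_out/C_in)
T = 37 + 273.15 = 310.15 K
E = (8.314 * 310.15 / (2 * 96485)) * ln(103/26)
E = 18.4 mV


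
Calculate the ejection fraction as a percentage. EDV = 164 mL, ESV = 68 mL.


SV = EDV - ESV = 164 - 68 = 96 mL
EF = SV/EDV * 100 = 96/164 * 100
EF = 58.54%


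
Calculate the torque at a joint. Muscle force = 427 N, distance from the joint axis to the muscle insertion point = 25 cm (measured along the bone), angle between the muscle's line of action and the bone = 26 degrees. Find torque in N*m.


Torque = F * d * sin(theta)   (moment arm = d*sin(theta))
d = 25 cm = 0.25 m
Torque = 427 * 0.25 * sin(26)
Torque = 46.8 N*m


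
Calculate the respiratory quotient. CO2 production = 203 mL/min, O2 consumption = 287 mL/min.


RQ = VCO2 / VO2
RQ = 203 / 287
RQ = 0.7073


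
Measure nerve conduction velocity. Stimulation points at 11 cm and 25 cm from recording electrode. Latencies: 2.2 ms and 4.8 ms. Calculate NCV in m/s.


Distance = (25 - 11) / 100 = 0.14 m
dt = (4.8 - 2.2) / 1000 = 0.0026 s
NCV = dist / dt = 53.85 m/s


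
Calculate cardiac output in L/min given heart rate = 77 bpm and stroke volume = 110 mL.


CO = HR * SV
CO = 77 * 110 / 1000
CO = 8.47 L/min


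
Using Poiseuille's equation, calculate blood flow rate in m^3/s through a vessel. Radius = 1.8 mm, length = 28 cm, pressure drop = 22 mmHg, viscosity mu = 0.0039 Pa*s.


Q = pi*r^4*dP / (8*mu*L)
r = 0.0018 m, L = 0.28 m
dP = 22 mmHg = 2933.084 Pa
Q = 1.1073e-05 m^3/s


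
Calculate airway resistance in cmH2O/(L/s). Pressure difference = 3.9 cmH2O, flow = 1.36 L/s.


R = dP / flow
R = 3.9 / 1.36
R = 2.868 cmH2O/(L/s)


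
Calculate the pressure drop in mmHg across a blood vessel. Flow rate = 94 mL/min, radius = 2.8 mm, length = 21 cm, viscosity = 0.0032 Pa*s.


dP = 8*mu*L*Q / (pi*r^4)
Q = 94 mL/min = 1.56667e-06 m^3/s
dP = 43.6169 Pa = 43.6169 / 133.322 mmHg = 0.3272 mmHg


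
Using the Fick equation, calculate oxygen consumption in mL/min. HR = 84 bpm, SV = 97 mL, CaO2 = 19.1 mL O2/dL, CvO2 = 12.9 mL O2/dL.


CO = HR*SV = 84*97/1000 = 8.148 L/min
a-v O2 diff = 19.1 - 12.9 = 6.2 mL/dL
VO2 = CO * (CaO2-CvO2) * 10 dL/L
VO2 = 8.148 * 6.2 * 10
VO2 = 505.2 mL/min


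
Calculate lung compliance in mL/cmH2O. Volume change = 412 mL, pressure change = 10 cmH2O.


C = dV / dP
C = 412 / 10
C = 41.2 mL/cmH2O


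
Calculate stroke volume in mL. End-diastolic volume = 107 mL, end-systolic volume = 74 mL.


SV = EDV - ESV
SV = 107 - 74
SV = 33 mL


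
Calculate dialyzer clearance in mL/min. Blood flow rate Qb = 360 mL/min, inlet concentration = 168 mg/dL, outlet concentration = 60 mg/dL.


K = Qb * (Cb_in - Cb_out) / Cb_in
K = 360 * (168 - 60) / 168
K = 231.4 mL/min


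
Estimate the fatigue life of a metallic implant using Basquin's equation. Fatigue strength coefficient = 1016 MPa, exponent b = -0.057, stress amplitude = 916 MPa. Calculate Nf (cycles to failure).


sigma_a = sigma_f' * (2Nf)^b
2Nf = (sigma_a/sigma_f')^(1/b)
2Nf = (916/1016)^(1/-0.057)
2Nf = 6.1580429
Nf = 3.079


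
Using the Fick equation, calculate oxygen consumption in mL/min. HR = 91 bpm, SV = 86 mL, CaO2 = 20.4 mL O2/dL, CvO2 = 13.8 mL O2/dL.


CO = HR*SV = 91*86/1000 = 7.826 L/min
a-v O2 diff = 20.4 - 13.8 = 6.6 mL/dL
VO2 = CO * (CaO2-CvO2) * 10 dL/L
VO2 = 7.826 * 6.6 * 10
VO2 = 516.5 mL/min


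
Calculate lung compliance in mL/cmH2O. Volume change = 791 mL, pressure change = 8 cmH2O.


C = dV / dP
C = 791 / 8
C = 98.88 mL/cmH2O


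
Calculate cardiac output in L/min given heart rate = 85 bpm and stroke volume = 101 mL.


CO = HR * SV
CO = 85 * 101 / 1000
CO = 8.585 L/min


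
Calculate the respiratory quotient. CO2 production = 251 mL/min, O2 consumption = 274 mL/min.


RQ = VCO2 / VO2
RQ = 251 / 274
RQ = 0.9161


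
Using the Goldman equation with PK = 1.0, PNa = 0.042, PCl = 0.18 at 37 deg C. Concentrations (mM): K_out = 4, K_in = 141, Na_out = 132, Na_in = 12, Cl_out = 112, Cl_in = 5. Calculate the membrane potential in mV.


Vm = (RT/F)*ln((PK*Ko + PNa*Nao + PCl*Cli)/(PK*Ki + PNa*Nai + PCl*Clo))
Numer = 10.444, Denom = 161.664
Vm = -73.21 mV


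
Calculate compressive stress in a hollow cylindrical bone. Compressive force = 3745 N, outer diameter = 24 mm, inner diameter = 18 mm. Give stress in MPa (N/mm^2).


A = pi*(r_o^2 - r_i^2)
r_o = 12 mm, r_i = 9 mm
A = 197.92 mm^2
sigma = F/A = 3745 / 197.92
sigma = 18.92 MPa


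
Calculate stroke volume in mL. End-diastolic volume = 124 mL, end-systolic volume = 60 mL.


SV = EDV - ESV
SV = 124 - 60
SV = 64 mL


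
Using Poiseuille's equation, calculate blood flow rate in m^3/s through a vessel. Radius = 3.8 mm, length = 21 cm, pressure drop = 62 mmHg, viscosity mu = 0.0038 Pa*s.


Q = pi*r^4*dP / (8*mu*L)
r = 0.0038 m, L = 0.21 m
dP = 62 mmHg = 8265.964 Pa
Q = 8.4817e-04 m^3/s


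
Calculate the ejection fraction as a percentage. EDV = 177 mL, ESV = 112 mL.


SV = EDV - ESV = 177 - 112 = 65 mL
EF = SV/EDV * 100 = 65/177 * 100
EF = 36.72%


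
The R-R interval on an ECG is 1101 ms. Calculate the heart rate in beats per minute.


HR = 60 / RR_interval(s)
RR = 1101 ms = 1.101 s
HR = 60 / 1.101 = 54.5 bpm


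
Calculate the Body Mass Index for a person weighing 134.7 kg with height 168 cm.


BMI = weight / height^2
height = 168 cm = 1.68 m
BMI = 134.7 / 1.68^2
BMI = 47.73 kg/m^2


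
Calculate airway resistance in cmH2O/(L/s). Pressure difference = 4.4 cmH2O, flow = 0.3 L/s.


R = dP / flow
R = 4.4 / 0.3
R = 14.67 cmH2O/(L/s)


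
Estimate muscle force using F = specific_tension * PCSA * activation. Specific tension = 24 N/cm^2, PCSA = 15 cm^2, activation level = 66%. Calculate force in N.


F = sigma * PCSA * activation
F = 24 * 15 * 0.66
F = 237.6 N


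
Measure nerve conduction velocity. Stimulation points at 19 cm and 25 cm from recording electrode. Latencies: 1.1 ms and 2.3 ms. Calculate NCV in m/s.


Distance = (25 - 19) / 100 = 0.06 m
dt = (2.3 - 1.1) / 1000 = 0.0012 s
NCV = dist / dt = 50 m/s


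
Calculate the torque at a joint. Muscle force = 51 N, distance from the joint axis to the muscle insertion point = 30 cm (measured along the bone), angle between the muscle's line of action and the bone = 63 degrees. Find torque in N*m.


Torque = F * d * sin(theta)   (moment arm = d*sin(theta))
d = 30 cm = 0.3 m
Torque = 51 * 0.3 * sin(63)
Torque = 13.63 N*m


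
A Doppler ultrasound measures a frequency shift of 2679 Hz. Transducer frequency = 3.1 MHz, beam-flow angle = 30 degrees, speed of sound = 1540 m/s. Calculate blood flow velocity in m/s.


v = fd * c / (2 * f0 * cos(theta))
v = 2679 * 1540 / (2 * 3.1000e+06 * cos(30))
v = 0.7684 m/s


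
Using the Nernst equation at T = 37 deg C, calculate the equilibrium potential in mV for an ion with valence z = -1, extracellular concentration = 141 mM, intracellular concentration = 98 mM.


E = (RT/(zF)) * ln(C_out/C_in)
T = 37 + 273.15 = 310.15 K
E = (8.314 * 310.15 / (-1 * 96485)) * ln(141/98)
E = -9.722 mV


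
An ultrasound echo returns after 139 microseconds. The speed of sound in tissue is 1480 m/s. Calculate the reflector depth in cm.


depth = c * t / 2
t = 139 us = 1.3900e-04 s
depth = 1480 * 1.3900e-04 / 2
depth = 0.10286 m = 10.286 cm


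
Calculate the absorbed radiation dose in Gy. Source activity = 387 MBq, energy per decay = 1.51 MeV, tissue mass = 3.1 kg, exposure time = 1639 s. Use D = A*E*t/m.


A = 387 MBq = 3.8700e+08 Bq
E = 1.51 MeV = 2.41902e-13 J
D = A*E*t/m = 3.8700e+08*2.41902e-13*1639/3.1
D = 0.0495 Gy


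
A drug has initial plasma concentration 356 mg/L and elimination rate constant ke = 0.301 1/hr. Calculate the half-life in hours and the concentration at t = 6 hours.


t_half = ln(2) / ke = 0.693147 / 0.301 = 2.303 hr
C(t) = C0 * exp(-ke*t) = 356 * exp(-0.301*6)
C(6) = 58.49 mg/L


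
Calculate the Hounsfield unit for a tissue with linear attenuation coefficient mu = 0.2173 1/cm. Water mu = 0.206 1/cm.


HU = ((mu_tissue - mu_water) / mu_water) * 1000
HU = ((0.2173 - 0.206) / 0.206) * 1000
HU = 54.85


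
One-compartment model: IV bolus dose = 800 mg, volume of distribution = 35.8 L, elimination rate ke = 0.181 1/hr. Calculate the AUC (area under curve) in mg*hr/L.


C0 = Dose/Vd = 800/35.8 = 22.3464 mg/L
AUC = C0/ke = 22.3464/0.181
AUC = 123.5 mg*hr/L


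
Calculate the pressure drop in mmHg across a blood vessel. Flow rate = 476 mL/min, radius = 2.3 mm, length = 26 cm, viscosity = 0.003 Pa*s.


dP = 8*mu*L*Q / (pi*r^4)
Q = 476 mL/min = 7.93333e-06 m^3/s
dP = 563.091 Pa = 563.091 / 133.322 mmHg = 4.224 mmHg


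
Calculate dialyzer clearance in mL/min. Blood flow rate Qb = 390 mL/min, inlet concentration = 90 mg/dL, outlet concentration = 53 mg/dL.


K = Qb * (Cb_in - Cb_out) / Cb_in
K = 390 * (90 - 53) / 90
K = 160.3 mL/min


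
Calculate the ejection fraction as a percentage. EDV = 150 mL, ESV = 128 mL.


SV = EDV - ESV = 150 - 128 = 22 mL
EF = SV/EDV * 100 = 22/150 * 100
EF = 14.67%


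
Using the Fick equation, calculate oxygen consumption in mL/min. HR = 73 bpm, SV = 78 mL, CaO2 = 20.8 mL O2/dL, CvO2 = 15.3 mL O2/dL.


CO = HR*SV = 73*78/1000 = 5.694 L/min
a-v O2 diff = 20.8 - 15.3 = 5.5 mL/dL
VO2 = CO * (CaO2-CvO2) * 10 dL/L
VO2 = 5.694 * 5.5 * 10
VO2 = 313.2 mL/min


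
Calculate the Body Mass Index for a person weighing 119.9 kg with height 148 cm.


BMI = weight / height^2
height = 148 cm = 1.48 m
BMI = 119.9 / 1.48^2
BMI = 54.74 kg/m^2


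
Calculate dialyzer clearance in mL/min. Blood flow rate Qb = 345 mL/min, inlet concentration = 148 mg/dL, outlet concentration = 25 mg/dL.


K = Qb * (Cb_in - Cb_out) / Cb_in
K = 345 * (148 - 25) / 148
K = 286.7 mL/min


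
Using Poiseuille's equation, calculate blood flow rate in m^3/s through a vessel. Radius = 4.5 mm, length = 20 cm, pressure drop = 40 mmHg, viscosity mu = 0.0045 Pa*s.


Q = pi*r^4*dP / (8*mu*L)
r = 0.0045 m, L = 0.2 m
dP = 40 mmHg = 5332.88 Pa
Q = 9.5418e-04 m^3/s


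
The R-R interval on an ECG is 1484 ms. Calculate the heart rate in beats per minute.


HR = 60 / RR_interval(s)
RR = 1484 ms = 1.484 s
HR = 60 / 1.484 = 40.43 bpm


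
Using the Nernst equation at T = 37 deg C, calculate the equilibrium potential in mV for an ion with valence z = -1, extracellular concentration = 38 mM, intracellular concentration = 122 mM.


E = (RT/(zF)) * ln(C_out/C_in)
T = 37 + 273.15 = 310.15 K
E = (8.314 * 310.15 / (-1 * 96485)) * ln(38/122)
E = 31.17 mV


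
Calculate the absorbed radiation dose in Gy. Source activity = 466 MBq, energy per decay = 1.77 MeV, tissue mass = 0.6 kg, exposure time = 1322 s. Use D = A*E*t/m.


A = 466 MBq = 4.6600e+08 Bq
E = 1.77 MeV = 2.83554e-13 J
D = A*E*t/m = 4.6600e+08*2.83554e-13*1322/0.6
D = 0.2911 Gy


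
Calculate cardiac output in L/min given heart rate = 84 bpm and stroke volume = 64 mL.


CO = HR * SV
CO = 84 * 64 / 1000
CO = 5.376 L/min


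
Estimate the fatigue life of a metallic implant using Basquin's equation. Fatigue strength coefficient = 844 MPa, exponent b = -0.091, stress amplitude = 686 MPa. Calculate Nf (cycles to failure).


sigma_a = sigma_f' * (2Nf)^b
2Nf = (sigma_a/sigma_f')^(1/b)
2Nf = (686/844)^(1/-0.091)
2Nf = 9.7546665
Nf = 4.877


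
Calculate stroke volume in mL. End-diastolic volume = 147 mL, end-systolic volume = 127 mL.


SV = EDV - ESV
SV = 147 - 127
SV = 20 mL


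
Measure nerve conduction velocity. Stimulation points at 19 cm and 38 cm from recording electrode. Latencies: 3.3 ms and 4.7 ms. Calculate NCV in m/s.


Distance = (38 - 19) / 100 = 0.19 m
dt = (4.7 - 3.3) / 1000 = 0.0014 s
NCV = dist / dt = 135.7 m/s


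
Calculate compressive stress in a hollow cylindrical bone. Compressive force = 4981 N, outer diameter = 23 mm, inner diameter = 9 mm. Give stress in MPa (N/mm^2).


A = pi*(r_o^2 - r_i^2)
r_o = 11.5 mm, r_i = 4.5 mm
A = 351.858 mm^2
sigma = F/A = 4981 / 351.858
sigma = 14.16 MPa


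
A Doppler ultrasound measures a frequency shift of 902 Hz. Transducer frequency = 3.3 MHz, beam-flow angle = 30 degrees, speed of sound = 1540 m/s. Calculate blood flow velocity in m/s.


v = fd * c / (2 * f0 * cos(theta))
v = 902 * 1540 / (2 * 3.3000e+06 * cos(30))
v = 0.243 m/s


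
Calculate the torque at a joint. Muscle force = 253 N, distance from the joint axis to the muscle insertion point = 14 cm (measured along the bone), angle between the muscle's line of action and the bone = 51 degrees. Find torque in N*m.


Torque = F * d * sin(theta)   (moment arm = d*sin(theta))
d = 14 cm = 0.14 m
Torque = 253 * 0.14 * sin(51)
Torque = 27.53 N*m


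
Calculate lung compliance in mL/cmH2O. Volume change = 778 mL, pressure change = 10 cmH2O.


C = dV / dP
C = 778 / 10
C = 77.8 mL/cmH2O


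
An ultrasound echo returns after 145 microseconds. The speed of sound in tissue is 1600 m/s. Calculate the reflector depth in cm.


depth = c * t / 2
t = 145 us = 1.4500e-04 s
depth = 1600 * 1.4500e-04 / 2
depth = 0.116 m = 11.6 cm


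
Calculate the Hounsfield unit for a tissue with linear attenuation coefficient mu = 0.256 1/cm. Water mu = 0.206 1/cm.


HU = ((mu_tissue - mu_water) / mu_water) * 1000
HU = ((0.256 - 0.206) / 0.206) * 1000
HU = 242.7


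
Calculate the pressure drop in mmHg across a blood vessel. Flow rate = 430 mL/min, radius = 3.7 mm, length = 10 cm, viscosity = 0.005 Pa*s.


dP = 8*mu*L*Q / (pi*r^4)
Q = 430 mL/min = 7.16667e-06 m^3/s
dP = 48.6879 Pa = 48.6879 / 133.322 mmHg = 0.3652 mmHg


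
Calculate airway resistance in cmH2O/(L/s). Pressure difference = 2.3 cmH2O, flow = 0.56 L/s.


R = dP / flow
R = 2.3 / 0.56
R = 4.107 cmH2O/(L/s)


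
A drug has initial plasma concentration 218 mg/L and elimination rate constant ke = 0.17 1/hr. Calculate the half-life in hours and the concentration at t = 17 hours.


t_half = ln(2) / ke = 0.693147 / 0.17 = 4.077 hr
C(t) = C0 * exp(-ke*t) = 218 * exp(-0.17*17)
C(17) = 12.12 mg/L


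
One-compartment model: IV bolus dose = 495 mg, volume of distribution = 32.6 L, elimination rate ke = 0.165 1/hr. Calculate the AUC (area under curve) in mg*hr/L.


C0 = Dose/Vd = 495/32.6 = 15.184 mg/L
AUC = C0/ke = 15.184/0.165
AUC = 92.02 mg*hr/L


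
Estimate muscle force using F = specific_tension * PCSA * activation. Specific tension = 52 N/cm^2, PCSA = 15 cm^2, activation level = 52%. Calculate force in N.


F = sigma * PCSA * activation
F = 52 * 15 * 0.52
F = 405.6 N


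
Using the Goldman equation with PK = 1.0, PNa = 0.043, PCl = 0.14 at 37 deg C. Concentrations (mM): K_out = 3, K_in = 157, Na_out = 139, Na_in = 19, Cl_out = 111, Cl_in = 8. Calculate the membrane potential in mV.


Vm = (RT/F)*ln((PK*Ko + PNa*Nao + PCl*Cli)/(PK*Ki + PNa*Nai + PCl*Clo))
Numer = 10.097, Denom = 173.357
Vm = -75.98 mV


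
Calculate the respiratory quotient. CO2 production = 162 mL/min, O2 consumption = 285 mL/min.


RQ = VCO2 / VO2
RQ = 162 / 285
RQ = 0.5684


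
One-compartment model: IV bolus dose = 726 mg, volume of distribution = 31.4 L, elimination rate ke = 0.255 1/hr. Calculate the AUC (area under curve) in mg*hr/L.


C0 = Dose/Vd = 726/31.4 = 23.121 mg/L
AUC = C0/ke = 23.121/0.255
AUC = 90.67 mg*hr/L


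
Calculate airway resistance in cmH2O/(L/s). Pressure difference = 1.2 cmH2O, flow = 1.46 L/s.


R = dP / flow
R = 1.2 / 1.46
R = 0.8219 cmH2O/(L/s)


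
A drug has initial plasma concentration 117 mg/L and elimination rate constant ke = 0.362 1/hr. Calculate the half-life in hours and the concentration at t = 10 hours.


t_half = ln(2) / ke = 0.693147 / 0.362 = 1.915 hr
C(t) = C0 * exp(-ke*t) = 117 * exp(-0.362*10)
C(10) = 3.134 mg/L


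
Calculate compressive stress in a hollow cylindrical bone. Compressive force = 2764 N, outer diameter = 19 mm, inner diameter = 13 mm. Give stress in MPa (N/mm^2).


A = pi*(r_o^2 - r_i^2)
r_o = 9.5 mm, r_i = 6.5 mm
A = 150.796 mm^2
sigma = F/A = 2764 / 150.796
sigma = 18.33 MPa


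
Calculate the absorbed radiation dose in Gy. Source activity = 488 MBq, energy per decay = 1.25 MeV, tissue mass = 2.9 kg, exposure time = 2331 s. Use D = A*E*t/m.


A = 488 MBq = 4.8800e+08 Bq
E = 1.25 MeV = 2.0025e-13 J
D = A*E*t/m = 4.8800e+08*2.0025e-13*2331/2.9
D = 0.07855 Gy


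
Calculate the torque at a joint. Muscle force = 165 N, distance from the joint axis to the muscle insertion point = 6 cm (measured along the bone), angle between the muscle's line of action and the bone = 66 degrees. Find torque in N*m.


Torque = F * d * sin(theta)   (moment arm = d*sin(theta))
d = 6 cm = 0.06 m
Torque = 165 * 0.06 * sin(66)
Torque = 9.044 N*m


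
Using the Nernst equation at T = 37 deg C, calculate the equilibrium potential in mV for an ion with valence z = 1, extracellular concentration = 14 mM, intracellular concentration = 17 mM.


E = (RT/(zF)) * ln(C_out/C_in)
T = 37 + 273.15 = 310.15 K
E = (8.314 * 310.15 / (1 * 96485)) * ln(14/17)
E = -5.189 mV


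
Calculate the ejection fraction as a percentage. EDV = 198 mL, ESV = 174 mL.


SV = EDV - ESV = 198 - 174 = 24 mL
EF = SV/EDV * 100 = 24/198 * 100
EF = 12.12%


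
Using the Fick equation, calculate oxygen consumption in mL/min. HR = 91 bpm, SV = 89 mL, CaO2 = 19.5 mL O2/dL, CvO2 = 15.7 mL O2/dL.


CO = HR*SV = 91*89/1000 = 8.099 L/min
a-v O2 diff = 19.5 - 15.7 = 3.8 mL/dL
VO2 = CO * (CaO2-CvO2) * 10 dL/L
VO2 = 8.099 * 3.8 * 10
VO2 = 307.8 mL/min


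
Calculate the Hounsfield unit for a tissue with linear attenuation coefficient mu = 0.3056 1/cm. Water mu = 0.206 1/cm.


HU = ((mu_tissue - mu_water) / mu_water) * 1000
HU = ((0.3056 - 0.206) / 0.206) * 1000
HU = 483.5


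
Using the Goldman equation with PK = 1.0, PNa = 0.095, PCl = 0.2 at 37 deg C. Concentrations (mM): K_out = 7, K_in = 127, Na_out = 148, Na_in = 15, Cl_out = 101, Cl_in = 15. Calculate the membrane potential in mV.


Vm = (RT/F)*ln((PK*Ko + PNa*Nao + PCl*Cli)/(PK*Ki + PNa*Nai + PCl*Clo))
Numer = 24.06, Denom = 148.625
Vm = -48.66 mV


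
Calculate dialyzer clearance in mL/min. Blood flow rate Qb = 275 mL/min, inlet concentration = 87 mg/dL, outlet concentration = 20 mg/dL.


K = Qb * (Cb_in - Cb_out) / Cb_in
K = 275 * (87 - 20) / 87
K = 211.8 mL/min


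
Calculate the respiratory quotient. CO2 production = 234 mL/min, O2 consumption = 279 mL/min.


RQ = VCO2 / VO2
RQ = 234 / 279
RQ = 0.8387


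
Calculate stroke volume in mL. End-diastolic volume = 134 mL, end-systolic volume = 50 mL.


SV = EDV - ESV
SV = 134 - 50
SV = 84 mL


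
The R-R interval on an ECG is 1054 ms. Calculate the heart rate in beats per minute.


HR = 60 / RR_interval(s)
RR = 1054 ms = 1.054 s
HR = 60 / 1.054 = 56.93 bpm


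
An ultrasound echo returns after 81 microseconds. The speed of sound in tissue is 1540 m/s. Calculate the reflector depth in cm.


depth = c * t / 2
t = 81 us = 8.1000e-05 s
depth = 1540 * 8.1000e-05 / 2
depth = 0.06237 m = 6.237 cm


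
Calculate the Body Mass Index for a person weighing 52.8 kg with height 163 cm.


BMI = weight / height^2
height = 163 cm = 1.63 m
BMI = 52.8 / 1.63^2
BMI = 19.87 kg/m^2


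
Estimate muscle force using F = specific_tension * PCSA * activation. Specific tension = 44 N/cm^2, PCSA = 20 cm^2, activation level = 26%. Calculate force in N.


F = sigma * PCSA * activation
F = 44 * 20 * 0.26
F = 228.8 N


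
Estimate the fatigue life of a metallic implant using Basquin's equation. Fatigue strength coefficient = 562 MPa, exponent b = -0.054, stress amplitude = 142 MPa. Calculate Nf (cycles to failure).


sigma_a = sigma_f' * (2Nf)^b
2Nf = (sigma_a/sigma_f')^(1/b)
2Nf = (142/562)^(1/-0.054)
2Nf = 1.1583807e+11
Nf = 5.7919e+10


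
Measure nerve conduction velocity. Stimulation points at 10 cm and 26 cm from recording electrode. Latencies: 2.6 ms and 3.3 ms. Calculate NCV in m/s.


Distance = (26 - 10) / 100 = 0.16 m
dt = (3.3 - 2.6) / 1000 = 7.0000e-04 s
NCV = dist / dt = 228.6 m/s


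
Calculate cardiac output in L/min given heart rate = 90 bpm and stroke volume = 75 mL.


CO = HR * SV
CO = 90 * 75 / 1000
CO = 6.75 L/min


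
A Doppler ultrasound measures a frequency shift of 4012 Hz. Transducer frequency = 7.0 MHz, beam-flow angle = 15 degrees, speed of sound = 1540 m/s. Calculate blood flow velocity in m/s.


v = fd * c / (2 * f0 * cos(theta))
v = 4012 * 1540 / (2 * 7.0000e+06 * cos(15))
v = 0.4569 m/s


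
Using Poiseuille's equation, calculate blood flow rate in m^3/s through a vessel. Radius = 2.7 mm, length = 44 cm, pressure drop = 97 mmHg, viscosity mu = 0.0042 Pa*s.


Q = pi*r^4*dP / (8*mu*L)
r = 0.0027 m, L = 0.44 m
dP = 97 mmHg = 12932.234 Pa
Q = 1.4604e-04 m^3/s


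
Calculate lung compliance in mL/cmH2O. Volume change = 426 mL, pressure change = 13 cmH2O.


C = dV / dP
C = 426 / 13
C = 32.77 mL/cmH2O


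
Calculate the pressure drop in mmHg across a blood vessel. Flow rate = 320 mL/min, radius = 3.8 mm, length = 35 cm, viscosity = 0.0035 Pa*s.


dP = 8*mu*L*Q / (pi*r^4)
Q = 320 mL/min = 5.33333e-06 m^3/s
dP = 79.7885 Pa = 79.7885 / 133.322 mmHg = 0.5985 mmHg


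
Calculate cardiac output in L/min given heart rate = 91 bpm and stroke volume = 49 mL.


CO = HR * SV
CO = 91 * 49 / 1000
CO = 4.459 L/min


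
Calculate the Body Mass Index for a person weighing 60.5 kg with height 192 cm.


BMI = weight / height^2
height = 192 cm = 1.92 m
BMI = 60.5 / 1.92^2
BMI = 16.41 kg/m^2


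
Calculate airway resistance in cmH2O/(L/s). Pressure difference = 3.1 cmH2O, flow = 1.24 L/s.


R = dP / flow
R = 3.1 / 1.24
R = 2.5 cmH2O/(L/s)


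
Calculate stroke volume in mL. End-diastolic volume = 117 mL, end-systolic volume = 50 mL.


SV = EDV - ESV
SV = 117 - 50
SV = 67 mL


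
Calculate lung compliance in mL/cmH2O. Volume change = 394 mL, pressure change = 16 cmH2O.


C = dV / dP
C = 394 / 16
C = 24.62 mL/cmH2O


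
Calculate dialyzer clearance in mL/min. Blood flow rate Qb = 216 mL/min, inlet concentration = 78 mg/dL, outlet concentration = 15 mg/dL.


K = Qb * (Cb_in - Cb_out) / Cb_in
K = 216 * (78 - 15) / 78
K = 174.5 mL/min


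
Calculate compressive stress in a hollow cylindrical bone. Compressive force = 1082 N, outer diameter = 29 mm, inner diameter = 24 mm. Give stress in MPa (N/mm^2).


A = pi*(r_o^2 - r_i^2)
r_o = 14.5 mm, r_i = 12 mm
A = 208.131 mm^2
sigma = F/A = 1082 / 208.131
sigma = 5.199 MPa


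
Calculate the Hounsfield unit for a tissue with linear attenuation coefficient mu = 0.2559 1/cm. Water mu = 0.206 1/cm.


HU = ((mu_tissue - mu_water) / mu_water) * 1000
HU = ((0.2559 - 0.206) / 0.206) * 1000
HU = 242.2


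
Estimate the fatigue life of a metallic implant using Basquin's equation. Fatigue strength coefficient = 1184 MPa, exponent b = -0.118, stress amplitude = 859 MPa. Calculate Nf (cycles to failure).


sigma_a = sigma_f' * (2Nf)^b
2Nf = (sigma_a/sigma_f')^(1/b)
2Nf = (859/1184)^(1/-0.118)
2Nf = 15.170663
Nf = 7.585


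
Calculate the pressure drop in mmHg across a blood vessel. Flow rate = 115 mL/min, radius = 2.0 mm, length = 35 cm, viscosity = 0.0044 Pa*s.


dP = 8*mu*L*Q / (pi*r^4)
Q = 115 mL/min = 1.91667e-06 m^3/s
dP = 469.773 Pa = 469.773 / 133.322 mmHg = 3.524 mmHg


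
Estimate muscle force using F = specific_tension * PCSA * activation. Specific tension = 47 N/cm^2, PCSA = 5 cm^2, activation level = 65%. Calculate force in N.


F = sigma * PCSA * activation
F = 47 * 5 * 0.65
F = 152.8 N


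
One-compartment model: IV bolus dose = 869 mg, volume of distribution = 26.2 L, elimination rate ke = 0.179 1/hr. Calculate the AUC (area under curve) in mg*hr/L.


C0 = Dose/Vd = 869/26.2 = 33.1679 mg/L
AUC = C0/ke = 33.1679/0.179
AUC = 185.3 mg*hr/L


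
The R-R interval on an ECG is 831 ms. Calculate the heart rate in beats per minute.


HR = 60 / RR_interval(s)
RR = 831 ms = 0.831 s
HR = 60 / 0.831 = 72.2 bpm


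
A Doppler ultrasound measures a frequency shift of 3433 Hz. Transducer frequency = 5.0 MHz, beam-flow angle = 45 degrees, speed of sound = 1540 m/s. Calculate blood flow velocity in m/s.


v = fd * c / (2 * f0 * cos(theta))
v = 3433 * 1540 / (2 * 5.0000e+06 * cos(45))
v = 0.7477 m/s


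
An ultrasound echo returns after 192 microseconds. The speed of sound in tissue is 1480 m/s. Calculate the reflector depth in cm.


depth = c * t / 2
t = 192 us = 1.9200e-04 s
depth = 1480 * 1.9200e-04 / 2
depth = 0.14208 m = 14.208 cm


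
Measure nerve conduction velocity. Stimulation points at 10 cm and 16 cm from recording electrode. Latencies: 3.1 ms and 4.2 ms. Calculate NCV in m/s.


Distance = (16 - 10) / 100 = 0.06 m
dt = (4.2 - 3.1) / 1000 = 0.0011 s
NCV = dist / dt = 54.55 m/s


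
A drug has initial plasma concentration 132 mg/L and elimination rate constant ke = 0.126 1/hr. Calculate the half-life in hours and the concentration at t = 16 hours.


t_half = ln(2) / ke = 0.693147 / 0.126 = 5.501 hr
C(t) = C0 * exp(-ke*t) = 132 * exp(-0.126*16)
C(16) = 17.58 mg/L


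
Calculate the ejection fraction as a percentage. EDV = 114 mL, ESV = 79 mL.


SV = EDV - ESV = 114 - 79 = 35 mL
EF = SV/EDV * 100 = 35/114 * 100
EF = 30.7%


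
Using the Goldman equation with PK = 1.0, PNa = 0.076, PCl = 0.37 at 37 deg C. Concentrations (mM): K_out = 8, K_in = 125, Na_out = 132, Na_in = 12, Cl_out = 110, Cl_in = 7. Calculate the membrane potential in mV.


Vm = (RT/F)*ln((PK*Ko + PNa*Nao + PCl*Cli)/(PK*Ki + PNa*Nai + PCl*Clo))
Numer = 20.622, Denom = 166.612
Vm = -55.84 mV


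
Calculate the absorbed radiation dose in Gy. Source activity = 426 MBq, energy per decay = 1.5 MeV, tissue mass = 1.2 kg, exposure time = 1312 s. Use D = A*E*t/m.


A = 426 MBq = 4.2600e+08 Bq
E = 1.5 MeV = 2.403e-13 J
D = A*E*t/m = 4.2600e+08*2.403e-13*1312/1.2
D = 0.1119 Gy


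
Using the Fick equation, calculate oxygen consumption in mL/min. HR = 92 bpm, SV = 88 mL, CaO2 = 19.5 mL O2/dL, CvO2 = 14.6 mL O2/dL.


CO = HR*SV = 92*88/1000 = 8.096 L/min
a-v O2 diff = 19.5 - 14.6 = 4.9 mL/dL
VO2 = CO * (CaO2-CvO2) * 10 dL/L
VO2 = 8.096 * 4.9 * 10
VO2 = 396.7 mL/min


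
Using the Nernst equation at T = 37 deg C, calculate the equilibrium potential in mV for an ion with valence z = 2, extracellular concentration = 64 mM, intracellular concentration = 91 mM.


E = (RT/(zF)) * ln(C_out/C_in)
T = 37 + 273.15 = 310.15 K
E = (8.314 * 310.15 / (2 * 96485)) * ln(64/91)
E = -4.703 mV


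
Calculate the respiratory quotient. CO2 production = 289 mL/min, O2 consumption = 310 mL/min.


RQ = VCO2 / VO2
RQ = 289 / 310
RQ = 0.9323


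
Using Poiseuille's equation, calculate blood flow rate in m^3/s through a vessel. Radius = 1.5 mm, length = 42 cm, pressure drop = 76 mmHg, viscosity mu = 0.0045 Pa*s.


Q = pi*r^4*dP / (8*mu*L)
r = 0.0015 m, L = 0.42 m
dP = 76 mmHg = 10132.472 Pa
Q = 1.0658e-05 m^3/s


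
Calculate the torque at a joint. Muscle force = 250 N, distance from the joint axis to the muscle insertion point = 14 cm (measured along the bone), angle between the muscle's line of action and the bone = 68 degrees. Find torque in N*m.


Torque = F * d * sin(theta)   (moment arm = d*sin(theta))
d = 14 cm = 0.14 m
Torque = 250 * 0.14 * sin(68)
Torque = 32.45 N*m


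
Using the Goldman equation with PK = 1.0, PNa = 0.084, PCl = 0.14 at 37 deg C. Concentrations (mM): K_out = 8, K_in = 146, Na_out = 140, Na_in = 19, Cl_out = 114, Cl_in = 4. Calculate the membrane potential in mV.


Vm = (RT/F)*ln((PK*Ko + PNa*Nao + PCl*Cli)/(PK*Ki + PNa*Nai + PCl*Clo))
Numer = 20.32, Denom = 163.556
Vm = -55.74 mV


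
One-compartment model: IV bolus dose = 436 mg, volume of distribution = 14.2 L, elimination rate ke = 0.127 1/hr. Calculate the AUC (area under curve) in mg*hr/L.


C0 = Dose/Vd = 436/14.2 = 30.7042 mg/L
AUC = C0/ke = 30.7042/0.127
AUC = 241.8 mg*hr/L


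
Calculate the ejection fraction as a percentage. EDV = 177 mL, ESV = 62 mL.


SV = EDV - ESV = 177 - 62 = 115 mL
EF = SV/EDV * 100 = 115/177 * 100
EF = 64.97%


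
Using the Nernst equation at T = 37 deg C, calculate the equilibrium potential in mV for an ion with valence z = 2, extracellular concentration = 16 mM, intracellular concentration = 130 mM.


E = (RT/(zF)) * ln(C_out/C_in)
T = 37 + 273.15 = 310.15 K
E = (8.314 * 310.15 / (2 * 96485)) * ln(16/130)
E = -27.99 mV


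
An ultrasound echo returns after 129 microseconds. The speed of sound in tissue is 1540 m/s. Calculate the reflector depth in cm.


depth = c * t / 2
t = 129 us = 1.2900e-04 s
depth = 1540 * 1.2900e-04 / 2
depth = 0.09933 m = 9.933 cm


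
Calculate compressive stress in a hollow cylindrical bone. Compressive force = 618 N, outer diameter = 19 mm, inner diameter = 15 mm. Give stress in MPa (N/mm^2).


A = pi*(r_o^2 - r_i^2)
r_o = 9.5 mm, r_i = 7.5 mm
A = 106.814 mm^2
sigma = F/A = 618 / 106.814
sigma = 5.786 MPa


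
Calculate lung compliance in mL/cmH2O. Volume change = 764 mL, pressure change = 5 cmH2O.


C = dV / dP
C = 764 / 5
C = 152.8 mL/cmH2O
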